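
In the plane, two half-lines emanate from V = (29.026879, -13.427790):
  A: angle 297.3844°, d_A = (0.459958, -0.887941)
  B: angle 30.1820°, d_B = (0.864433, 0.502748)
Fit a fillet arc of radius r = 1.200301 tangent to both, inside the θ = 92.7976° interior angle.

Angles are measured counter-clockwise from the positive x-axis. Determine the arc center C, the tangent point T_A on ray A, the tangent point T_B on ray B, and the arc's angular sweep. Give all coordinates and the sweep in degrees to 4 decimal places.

center=(30.6184,-13.8907) T_A=(29.5526,-14.4428) T_B=(30.0150,-12.8531) sweep=87.2024

bisector direction at 343.7832° = (0.960212,-0.279273)
center distance |VC| = r/sin(θ/2) = 1.200301/sin(46.3988°) = 1.657514
C = V + |VC|·bis = (30.6184,-13.8907)
T_A = V + ((C−V)·d_A)·d_A = V + 1.1431·d_A = (29.5526,-14.4428)
T_B = V + ((C−V)·d_B)·d_B = V + 1.1431·d_B = (30.0150,-12.8531)
sweep = 180° − θ = 87.2024°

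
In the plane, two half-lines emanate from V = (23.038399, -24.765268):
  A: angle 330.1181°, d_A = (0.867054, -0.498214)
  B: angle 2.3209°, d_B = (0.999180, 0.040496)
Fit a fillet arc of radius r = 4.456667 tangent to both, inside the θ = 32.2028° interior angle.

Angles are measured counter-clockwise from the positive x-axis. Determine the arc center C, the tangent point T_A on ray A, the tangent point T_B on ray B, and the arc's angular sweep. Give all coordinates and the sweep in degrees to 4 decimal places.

center=(38.6453,-28.5931) T_A=(36.4249,-32.4572) T_B=(38.4648,-24.1400) sweep=147.7972

bisector direction at 346.2195° = (0.971215,-0.238203)
center distance |VC| = r/sin(θ/2) = 4.456667/sin(16.1014°) = 16.069435
C = V + |VC|·bis = (38.6453,-28.5931)
T_A = V + ((C−V)·d_A)·d_A = V + 15.4391·d_A = (36.4249,-32.4572)
T_B = V + ((C−V)·d_B)·d_B = V + 15.4391·d_B = (38.4648,-24.1400)
sweep = 180° − θ = 147.7972°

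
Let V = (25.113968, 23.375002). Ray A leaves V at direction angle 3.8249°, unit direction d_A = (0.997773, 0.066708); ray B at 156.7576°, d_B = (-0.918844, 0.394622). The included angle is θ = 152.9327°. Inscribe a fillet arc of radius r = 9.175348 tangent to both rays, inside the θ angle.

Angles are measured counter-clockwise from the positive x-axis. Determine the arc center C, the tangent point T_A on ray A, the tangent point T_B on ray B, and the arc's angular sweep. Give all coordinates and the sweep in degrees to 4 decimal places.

bisector direction at 80.2913° = (0.168640,0.985678)
center distance |VC| = r/sin(θ/2) = 9.175348/sin(76.4664°) = 9.437400
C = V + |VC|·bis = (26.7055,32.6772)
T_A = V + ((C−V)·d_A)·d_A = V + 2.2085·d_A = (27.3176,23.5223)
T_B = V + ((C−V)·d_B)·d_B = V + 2.2085·d_B = (23.0847,24.2465)
sweep = 180° − θ = 27.0673°

center=(26.7055,32.6772) T_A=(27.3176,23.5223) T_B=(23.0847,24.2465) sweep=27.0673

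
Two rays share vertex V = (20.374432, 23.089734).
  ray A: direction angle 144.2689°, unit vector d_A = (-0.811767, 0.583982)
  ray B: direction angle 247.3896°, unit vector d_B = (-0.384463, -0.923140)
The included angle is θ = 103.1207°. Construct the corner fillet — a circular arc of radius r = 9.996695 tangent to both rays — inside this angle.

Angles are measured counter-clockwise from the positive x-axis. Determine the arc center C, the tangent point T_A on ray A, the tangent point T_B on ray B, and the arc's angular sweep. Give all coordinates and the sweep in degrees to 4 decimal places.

center=(8.0955,19.6084) T_A=(13.9334,27.7234) T_B=(17.3239,15.7650) sweep=76.8793

bisector direction at 195.8293° = (-0.962079,-0.272771)
center distance |VC| = r/sin(θ/2) = 9.996695/sin(51.5603°) = 12.762877
C = V + |VC|·bis = (8.0955,19.6084)
T_A = V + ((C−V)·d_A)·d_A = V + 7.9346·d_A = (13.9334,27.7234)
T_B = V + ((C−V)·d_B)·d_B = V + 7.9346·d_B = (17.3239,15.7650)
sweep = 180° − θ = 76.8793°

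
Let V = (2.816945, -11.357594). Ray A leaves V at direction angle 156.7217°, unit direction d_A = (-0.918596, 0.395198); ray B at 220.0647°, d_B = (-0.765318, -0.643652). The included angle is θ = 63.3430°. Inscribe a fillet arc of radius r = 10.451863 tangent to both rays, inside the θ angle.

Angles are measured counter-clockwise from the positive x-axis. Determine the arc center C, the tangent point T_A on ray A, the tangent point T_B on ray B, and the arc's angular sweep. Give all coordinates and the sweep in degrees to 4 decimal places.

center=(-16.8763,-14.2633) T_A=(-12.7458,-4.6622) T_B=(-10.1490,-22.2623) sweep=116.6570

bisector direction at 188.3932° = (-0.989290,-0.145966)
center distance |VC| = r/sin(θ/2) = 10.451863/sin(31.6715°) = 19.906476
C = V + |VC|·bis = (-16.8763,-14.2633)
T_A = V + ((C−V)·d_A)·d_A = V + 16.9419·d_A = (-12.7458,-4.6622)
T_B = V + ((C−V)·d_B)·d_B = V + 16.9419·d_B = (-10.1490,-22.2623)
sweep = 180° − θ = 116.6570°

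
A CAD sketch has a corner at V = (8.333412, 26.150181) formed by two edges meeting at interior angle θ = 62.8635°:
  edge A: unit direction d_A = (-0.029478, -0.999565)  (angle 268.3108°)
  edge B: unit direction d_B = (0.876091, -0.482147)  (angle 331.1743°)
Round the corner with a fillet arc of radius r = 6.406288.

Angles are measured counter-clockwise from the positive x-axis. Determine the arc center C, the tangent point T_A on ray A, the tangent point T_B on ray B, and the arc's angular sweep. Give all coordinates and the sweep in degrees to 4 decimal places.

center=(14.4279,15.4838) T_A=(8.0244,15.6726) T_B=(17.5167,21.0963) sweep=117.1365

bisector direction at 299.7425° = (0.496104,-0.868263)
center distance |VC| = r/sin(θ/2) = 6.406288/sin(31.4318°) = 12.284760
C = V + |VC|·bis = (14.4279,15.4838)
T_A = V + ((C−V)·d_A)·d_A = V + 10.4821·d_A = (8.0244,15.6726)
T_B = V + ((C−V)·d_B)·d_B = V + 10.4821·d_B = (17.5167,21.0963)
sweep = 180° − θ = 117.1365°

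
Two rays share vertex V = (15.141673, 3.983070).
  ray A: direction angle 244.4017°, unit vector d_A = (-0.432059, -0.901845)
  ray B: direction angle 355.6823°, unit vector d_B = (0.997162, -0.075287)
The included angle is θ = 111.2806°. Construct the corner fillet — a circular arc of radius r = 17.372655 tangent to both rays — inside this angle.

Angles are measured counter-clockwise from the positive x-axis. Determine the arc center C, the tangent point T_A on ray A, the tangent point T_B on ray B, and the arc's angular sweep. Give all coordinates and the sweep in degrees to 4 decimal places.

bisector direction at 300.0420° = (0.500635,-0.865659)
center distance |VC| = r/sin(θ/2) = 17.372655/sin(55.6403°) = 21.044737
C = V + |VC|·bis = (25.6774,-14.2345)
T_A = V + ((C−V)·d_A)·d_A = V + 11.8774·d_A = (10.0100,-6.7285)
T_B = V + ((C−V)·d_B)·d_B = V + 11.8774·d_B = (26.9853,3.0889)
sweep = 180° − θ = 68.7194°

center=(25.6774,-14.2345) T_A=(10.0100,-6.7285) T_B=(26.9853,3.0889) sweep=68.7194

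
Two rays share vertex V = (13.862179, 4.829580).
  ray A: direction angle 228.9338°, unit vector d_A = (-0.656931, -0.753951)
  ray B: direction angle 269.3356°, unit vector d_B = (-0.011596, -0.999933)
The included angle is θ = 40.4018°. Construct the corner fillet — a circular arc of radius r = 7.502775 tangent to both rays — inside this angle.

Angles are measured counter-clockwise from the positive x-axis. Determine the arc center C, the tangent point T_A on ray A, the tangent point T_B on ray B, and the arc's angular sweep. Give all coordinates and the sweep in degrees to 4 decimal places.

center=(6.1235,-15.4730) T_A=(0.4667,-10.5442) T_B=(13.6257,-15.5600) sweep=139.5982

bisector direction at 249.1347° = (-0.356172,-0.934420)
center distance |VC| = r/sin(θ/2) = 7.502775/sin(20.2009°) = 21.727465
C = V + |VC|·bis = (6.1235,-15.4730)
T_A = V + ((C−V)·d_A)·d_A = V + 20.3910·d_A = (0.4667,-10.5442)
T_B = V + ((C−V)·d_B)·d_B = V + 20.3910·d_B = (13.6257,-15.5600)
sweep = 180° − θ = 139.5982°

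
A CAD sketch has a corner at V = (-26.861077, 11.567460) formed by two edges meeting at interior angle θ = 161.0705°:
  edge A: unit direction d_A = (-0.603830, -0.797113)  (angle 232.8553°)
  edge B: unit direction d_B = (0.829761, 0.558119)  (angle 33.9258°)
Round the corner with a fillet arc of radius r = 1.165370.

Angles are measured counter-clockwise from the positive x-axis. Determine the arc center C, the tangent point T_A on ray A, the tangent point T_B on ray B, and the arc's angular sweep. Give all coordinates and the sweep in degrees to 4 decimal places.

bisector direction at 313.3906° = (0.686968,-0.726688)
center distance |VC| = r/sin(θ/2) = 1.165370/sin(80.5353°) = 1.181453
C = V + |VC|·bis = (-26.0495,10.7089)
T_A = V + ((C−V)·d_A)·d_A = V + 0.1943·d_A = (-26.9784,11.4126)
T_B = V + ((C−V)·d_B)·d_B = V + 0.1943·d_B = (-26.6999,11.6759)
sweep = 180° − θ = 18.9295°

center=(-26.0495,10.7089) T_A=(-26.9784,11.4126) T_B=(-26.6999,11.6759) sweep=18.9295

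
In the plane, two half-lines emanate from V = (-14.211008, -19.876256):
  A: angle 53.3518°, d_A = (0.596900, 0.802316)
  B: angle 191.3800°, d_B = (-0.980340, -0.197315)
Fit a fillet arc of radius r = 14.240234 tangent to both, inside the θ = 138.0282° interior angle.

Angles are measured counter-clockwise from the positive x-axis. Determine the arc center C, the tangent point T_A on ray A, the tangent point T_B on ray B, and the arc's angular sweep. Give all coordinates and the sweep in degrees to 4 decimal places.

center=(-22.3757,-6.9938) T_A=(-10.9506,-15.4938) T_B=(-19.5659,-20.9540) sweep=41.9718

bisector direction at 122.3659° = (-0.535324,0.844647)
center distance |VC| = r/sin(θ/2) = 14.240234/sin(69.0141°) = 15.251915
C = V + |VC|·bis = (-22.3757,-6.9938)
T_A = V + ((C−V)·d_A)·d_A = V + 5.4623·d_A = (-10.9506,-15.4938)
T_B = V + ((C−V)·d_B)·d_B = V + 5.4623·d_B = (-19.5659,-20.9540)
sweep = 180° − θ = 41.9718°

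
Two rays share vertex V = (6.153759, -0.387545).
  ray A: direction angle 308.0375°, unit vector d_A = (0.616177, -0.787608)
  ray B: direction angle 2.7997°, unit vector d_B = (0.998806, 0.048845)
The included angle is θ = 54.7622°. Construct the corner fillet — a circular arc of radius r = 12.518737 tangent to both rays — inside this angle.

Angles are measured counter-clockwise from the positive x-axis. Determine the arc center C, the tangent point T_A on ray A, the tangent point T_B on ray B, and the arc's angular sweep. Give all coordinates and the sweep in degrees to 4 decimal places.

bisector direction at 335.4186° = (0.909371,-0.415986)
center distance |VC| = r/sin(θ/2) = 12.518737/sin(27.3811°) = 27.220155
C = V + |VC|·bis = (30.9070,-11.7107)
T_A = V + ((C−V)·d_A)·d_A = V + 24.1706·d_A = (21.0471,-19.4245)
T_B = V + ((C−V)·d_B)·d_B = V + 24.1706·d_B = (30.2955,0.7931)
sweep = 180° − θ = 125.2378°

center=(30.9070,-11.7107) T_A=(21.0471,-19.4245) T_B=(30.2955,0.7931) sweep=125.2378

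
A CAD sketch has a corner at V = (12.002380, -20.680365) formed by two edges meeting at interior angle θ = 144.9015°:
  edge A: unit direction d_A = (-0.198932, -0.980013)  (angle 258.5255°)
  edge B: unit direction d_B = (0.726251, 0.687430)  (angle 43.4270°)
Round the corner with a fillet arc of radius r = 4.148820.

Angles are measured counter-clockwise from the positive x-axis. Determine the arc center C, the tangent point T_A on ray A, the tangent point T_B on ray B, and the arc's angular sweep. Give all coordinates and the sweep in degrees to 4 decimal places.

center=(15.8073,-22.7915) T_A=(11.7414,-21.9662) T_B=(12.9552,-19.7784) sweep=35.0985

bisector direction at 330.9762° = (0.874419,-0.485172)
center distance |VC| = r/sin(θ/2) = 4.148820/sin(72.4507°) = 4.351340
C = V + |VC|·bis = (15.8073,-22.7915)
T_A = V + ((C−V)·d_A)·d_A = V + 1.3120·d_A = (11.7414,-21.9662)
T_B = V + ((C−V)·d_B)·d_B = V + 1.3120·d_B = (12.9552,-19.7784)
sweep = 180° − θ = 35.0985°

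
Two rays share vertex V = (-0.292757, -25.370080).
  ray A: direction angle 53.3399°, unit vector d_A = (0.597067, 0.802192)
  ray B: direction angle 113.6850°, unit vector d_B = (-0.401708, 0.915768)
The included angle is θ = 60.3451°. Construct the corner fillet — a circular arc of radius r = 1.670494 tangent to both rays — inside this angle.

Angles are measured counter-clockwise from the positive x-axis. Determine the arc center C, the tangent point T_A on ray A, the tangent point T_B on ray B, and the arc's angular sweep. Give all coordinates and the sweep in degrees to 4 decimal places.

center=(0.0828,-22.0677) T_A=(1.4228,-23.0651) T_B=(-1.4470,-22.7387) sweep=119.6549

bisector direction at 83.5125° = (0.112987,0.993596)
center distance |VC| = r/sin(θ/2) = 1.670494/sin(30.1726°) = 3.323666
C = V + |VC|·bis = (0.0828,-22.0677)
T_A = V + ((C−V)·d_A)·d_A = V + 2.8734·d_A = (1.4228,-23.0651)
T_B = V + ((C−V)·d_B)·d_B = V + 2.8734·d_B = (-1.4470,-22.7387)
sweep = 180° − θ = 119.6549°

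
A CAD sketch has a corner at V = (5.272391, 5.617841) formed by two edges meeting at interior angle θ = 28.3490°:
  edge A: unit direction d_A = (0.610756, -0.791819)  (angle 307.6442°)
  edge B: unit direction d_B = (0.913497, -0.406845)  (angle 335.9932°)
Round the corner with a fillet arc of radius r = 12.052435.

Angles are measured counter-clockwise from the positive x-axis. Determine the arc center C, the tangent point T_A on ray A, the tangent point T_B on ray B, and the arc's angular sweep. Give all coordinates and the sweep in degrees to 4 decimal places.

bisector direction at 321.8187° = (0.786059,-0.618152)
center distance |VC| = r/sin(θ/2) = 12.052435/sin(14.1745°) = 49.218543
C = V + |VC|·bis = (43.9611,-24.8067)
T_A = V + ((C−V)·d_A)·d_A = V + 47.7201·d_A = (34.4177,-32.1678)
T_B = V + ((C−V)·d_B)·d_B = V + 47.7201·d_B = (48.8645,-13.7968)
sweep = 180° − θ = 151.6510°

center=(43.9611,-24.8067) T_A=(34.4177,-32.1678) T_B=(48.8645,-13.7968) sweep=151.6510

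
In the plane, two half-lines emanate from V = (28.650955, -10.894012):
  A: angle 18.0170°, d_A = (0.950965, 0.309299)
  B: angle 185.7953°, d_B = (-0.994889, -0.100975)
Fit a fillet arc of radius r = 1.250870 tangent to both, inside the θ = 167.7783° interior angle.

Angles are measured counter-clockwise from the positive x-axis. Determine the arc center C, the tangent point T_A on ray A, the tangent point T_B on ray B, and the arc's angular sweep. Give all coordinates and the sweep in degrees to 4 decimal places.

center=(28.3914,-9.6631) T_A=(28.7783,-10.8526) T_B=(28.5177,-10.9075) sweep=12.2217

bisector direction at 101.9062° = (-0.206309,0.978487)
center distance |VC| = r/sin(θ/2) = 1.250870/sin(83.8892°) = 1.258018
C = V + |VC|·bis = (28.3914,-9.6631)
T_A = V + ((C−V)·d_A)·d_A = V + 0.1339·d_A = (28.7783,-10.8526)
T_B = V + ((C−V)·d_B)·d_B = V + 0.1339·d_B = (28.5177,-10.9075)
sweep = 180° − θ = 12.2217°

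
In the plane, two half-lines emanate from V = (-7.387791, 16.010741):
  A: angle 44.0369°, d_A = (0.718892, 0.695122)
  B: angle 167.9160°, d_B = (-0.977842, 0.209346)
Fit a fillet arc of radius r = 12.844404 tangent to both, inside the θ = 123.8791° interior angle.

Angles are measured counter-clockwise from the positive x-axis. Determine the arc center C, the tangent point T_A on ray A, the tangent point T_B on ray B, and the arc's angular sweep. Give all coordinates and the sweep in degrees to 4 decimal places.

bisector direction at 105.9764° = (-0.275242,0.961375)
center distance |VC| = r/sin(θ/2) = 12.844404/sin(61.9395°) = 14.555361
C = V + |VC|·bis = (-11.3940,30.0039)
T_A = V + ((C−V)·d_A)·d_A = V + 6.8469·d_A = (-2.4656,20.7702)
T_B = V + ((C−V)·d_B)·d_B = V + 6.8469·d_B = (-14.0830,17.4441)
sweep = 180° − θ = 56.1209°

center=(-11.3940,30.0039) T_A=(-2.4656,20.7702) T_B=(-14.0830,17.4441) sweep=56.1209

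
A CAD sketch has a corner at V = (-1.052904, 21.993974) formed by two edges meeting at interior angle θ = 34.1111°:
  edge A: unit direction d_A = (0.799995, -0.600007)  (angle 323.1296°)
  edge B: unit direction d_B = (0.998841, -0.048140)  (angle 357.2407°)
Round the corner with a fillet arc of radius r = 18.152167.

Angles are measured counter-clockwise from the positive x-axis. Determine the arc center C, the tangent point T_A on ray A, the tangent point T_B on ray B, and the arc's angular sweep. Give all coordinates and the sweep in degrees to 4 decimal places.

center=(57.1725,1.0145) T_A=(46.2810,-13.5071) T_B=(58.0463,19.1456) sweep=145.8889

bisector direction at 340.1852° = (0.940793,-0.338982)
center distance |VC| = r/sin(θ/2) = 18.152167/sin(17.0556°) = 61.889688
C = V + |VC|·bis = (57.1725,1.0145)
T_A = V + ((C−V)·d_A)·d_A = V + 59.1678·d_A = (46.2810,-13.5071)
T_B = V + ((C−V)·d_B)·d_B = V + 59.1678·d_B = (58.0463,19.1456)
sweep = 180° − θ = 145.8889°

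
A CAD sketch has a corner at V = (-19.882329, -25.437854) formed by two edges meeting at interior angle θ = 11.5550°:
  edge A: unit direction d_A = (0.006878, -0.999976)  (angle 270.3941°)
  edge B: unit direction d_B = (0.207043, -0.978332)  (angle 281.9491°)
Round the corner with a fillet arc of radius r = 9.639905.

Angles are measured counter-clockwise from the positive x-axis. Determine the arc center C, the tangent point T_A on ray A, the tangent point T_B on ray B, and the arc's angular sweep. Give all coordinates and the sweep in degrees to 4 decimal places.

bisector direction at 276.1716° = (0.107507,-0.994204)
center distance |VC| = r/sin(θ/2) = 9.639905/sin(5.7775°) = 95.761660
C = V + |VC|·bis = (-9.5873,-120.6445)
T_A = V + ((C−V)·d_A)·d_A = V + 95.2752·d_A = (-19.2270,-120.7108)
T_B = V + ((C−V)·d_B)·d_B = V + 95.2752·d_B = (-0.1563,-118.6486)
sweep = 180° − θ = 168.4450°

center=(-9.5873,-120.6445) T_A=(-19.2270,-120.7108) T_B=(-0.1563,-118.6486) sweep=168.4450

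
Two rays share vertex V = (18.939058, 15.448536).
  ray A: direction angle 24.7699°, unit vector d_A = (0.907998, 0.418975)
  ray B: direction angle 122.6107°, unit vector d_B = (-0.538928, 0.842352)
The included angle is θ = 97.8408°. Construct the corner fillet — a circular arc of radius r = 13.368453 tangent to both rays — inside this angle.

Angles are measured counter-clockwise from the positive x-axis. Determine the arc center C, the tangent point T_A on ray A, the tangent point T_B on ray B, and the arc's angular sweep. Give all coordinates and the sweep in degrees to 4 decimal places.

bisector direction at 73.6903° = (0.280829,0.959758)
center distance |VC| = r/sin(θ/2) = 13.368453/sin(48.9204°) = 17.734809
C = V + |VC|·bis = (23.9195,32.4697)
T_A = V + ((C−V)·d_A)·d_A = V + 11.6537·d_A = (29.5206,20.3311)
T_B = V + ((C−V)·d_B)·d_B = V + 11.6537·d_B = (12.6586,25.2650)
sweep = 180° − θ = 82.1592°

center=(23.9195,32.4697) T_A=(29.5206,20.3311) T_B=(12.6586,25.2650) sweep=82.1592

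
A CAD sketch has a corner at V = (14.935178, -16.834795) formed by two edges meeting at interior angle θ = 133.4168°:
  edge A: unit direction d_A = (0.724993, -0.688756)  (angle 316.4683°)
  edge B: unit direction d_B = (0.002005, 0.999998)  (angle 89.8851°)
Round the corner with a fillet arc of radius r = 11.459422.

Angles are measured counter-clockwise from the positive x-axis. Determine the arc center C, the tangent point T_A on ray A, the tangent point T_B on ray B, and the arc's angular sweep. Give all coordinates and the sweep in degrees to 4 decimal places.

bisector direction at 23.1767° = (0.919295,0.393568)
center distance |VC| = r/sin(θ/2) = 11.459422/sin(66.7084°) = 12.476176
C = V + |VC|·bis = (26.4045,-11.9246)
T_A = V + ((C−V)·d_A)·d_A = V + 4.9332·d_A = (18.5117,-20.2326)
T_B = V + ((C−V)·d_B)·d_B = V + 4.9332·d_B = (14.9451,-11.9016)
sweep = 180° − θ = 46.5832°

center=(26.4045,-11.9246) T_A=(18.5117,-20.2326) T_B=(14.9451,-11.9016) sweep=46.5832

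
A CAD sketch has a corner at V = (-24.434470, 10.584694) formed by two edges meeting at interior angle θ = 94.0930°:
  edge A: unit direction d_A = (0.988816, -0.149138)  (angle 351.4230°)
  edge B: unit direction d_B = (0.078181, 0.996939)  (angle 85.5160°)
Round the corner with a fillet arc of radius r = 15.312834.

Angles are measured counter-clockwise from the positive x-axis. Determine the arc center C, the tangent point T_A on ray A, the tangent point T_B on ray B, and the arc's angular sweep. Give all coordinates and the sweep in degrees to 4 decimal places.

bisector direction at 38.4695° = (0.782939,0.622098)
center distance |VC| = r/sin(θ/2) = 15.312834/sin(47.0465°) = 20.921832
C = V + |VC|·bis = (-8.0539,23.6001)
T_A = V + ((C−V)·d_A)·d_A = V + 14.2562·d_A = (-10.3377,8.4585)
T_B = V + ((C−V)·d_B)·d_B = V + 14.2562·d_B = (-23.3199,24.7973)
sweep = 180° − θ = 85.9070°

center=(-8.0539,23.6001) T_A=(-10.3377,8.4585) T_B=(-23.3199,24.7973) sweep=85.9070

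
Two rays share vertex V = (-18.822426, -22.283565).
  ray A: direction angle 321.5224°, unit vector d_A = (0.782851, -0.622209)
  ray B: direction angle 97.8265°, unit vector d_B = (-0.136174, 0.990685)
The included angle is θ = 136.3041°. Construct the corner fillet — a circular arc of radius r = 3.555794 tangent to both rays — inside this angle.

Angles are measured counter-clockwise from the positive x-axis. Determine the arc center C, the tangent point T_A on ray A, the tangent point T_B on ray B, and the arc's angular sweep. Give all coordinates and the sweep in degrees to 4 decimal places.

center=(-15.4939,-20.3870) T_A=(-17.7063,-23.1706) T_B=(-19.0166,-20.8712) sweep=43.6959

bisector direction at 29.6745° = (0.868852,0.495071)
center distance |VC| = r/sin(θ/2) = 3.555794/sin(68.1521°) = 3.830953
C = V + |VC|·bis = (-15.4939,-20.3870)
T_A = V + ((C−V)·d_A)·d_A = V + 1.4257·d_A = (-17.7063,-23.1706)
T_B = V + ((C−V)·d_B)·d_B = V + 1.4257·d_B = (-19.0166,-20.8712)
sweep = 180° − θ = 43.6959°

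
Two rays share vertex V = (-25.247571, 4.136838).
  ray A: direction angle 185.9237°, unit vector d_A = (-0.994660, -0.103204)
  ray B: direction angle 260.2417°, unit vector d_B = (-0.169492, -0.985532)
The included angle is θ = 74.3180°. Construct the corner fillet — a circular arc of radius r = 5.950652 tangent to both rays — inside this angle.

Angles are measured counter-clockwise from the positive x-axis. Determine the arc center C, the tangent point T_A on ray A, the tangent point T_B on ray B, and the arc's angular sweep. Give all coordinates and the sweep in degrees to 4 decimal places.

bisector direction at 223.0827° = (-0.730369,-0.683053)
center distance |VC| = r/sin(θ/2) = 5.950652/sin(37.1590°) = 9.851600
C = V + |VC|·bis = (-32.4429,-2.5923)
T_A = V + ((C−V)·d_A)·d_A = V + 7.8514·d_A = (-33.0570,3.3265)
T_B = V + ((C−V)·d_B)·d_B = V + 7.8514·d_B = (-26.5783,-3.6009)
sweep = 180° − θ = 105.6820°

center=(-32.4429,-2.5923) T_A=(-33.0570,3.3265) T_B=(-26.5783,-3.6009) sweep=105.6820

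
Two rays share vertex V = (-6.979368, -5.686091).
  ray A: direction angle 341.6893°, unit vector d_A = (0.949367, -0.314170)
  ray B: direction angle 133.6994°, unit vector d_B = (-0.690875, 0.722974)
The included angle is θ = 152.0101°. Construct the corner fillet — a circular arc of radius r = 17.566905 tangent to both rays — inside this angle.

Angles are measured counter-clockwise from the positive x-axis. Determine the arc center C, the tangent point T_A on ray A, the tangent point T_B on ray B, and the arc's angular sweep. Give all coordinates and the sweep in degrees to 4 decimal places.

center=(2.6962,9.6158) T_A=(-2.8228,-7.0616) T_B=(-10.0042,-2.5207) sweep=27.9899

bisector direction at 57.6943° = (0.534436,0.845209)
center distance |VC| = r/sin(θ/2) = 17.566905/sin(76.0050°) = 18.104294
C = V + |VC|·bis = (2.6962,9.6158)
T_A = V + ((C−V)·d_A)·d_A = V + 4.3783·d_A = (-2.8228,-7.0616)
T_B = V + ((C−V)·d_B)·d_B = V + 4.3783·d_B = (-10.0042,-2.5207)
sweep = 180° − θ = 27.9899°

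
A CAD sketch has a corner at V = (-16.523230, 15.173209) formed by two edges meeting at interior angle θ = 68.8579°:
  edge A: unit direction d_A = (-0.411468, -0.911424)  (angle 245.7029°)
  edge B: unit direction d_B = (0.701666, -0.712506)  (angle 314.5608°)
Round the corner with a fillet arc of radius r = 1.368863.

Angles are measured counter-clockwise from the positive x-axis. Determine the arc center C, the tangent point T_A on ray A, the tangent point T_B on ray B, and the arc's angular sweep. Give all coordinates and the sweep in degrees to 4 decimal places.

bisector direction at 280.1319° = (0.175914,-0.984406)
center distance |VC| = r/sin(θ/2) = 1.368863/sin(34.4290°) = 2.421122
C = V + |VC|·bis = (-16.0973,12.7898)
T_A = V + ((C−V)·d_A)·d_A = V + 1.9970·d_A = (-17.3449,13.3531)
T_B = V + ((C−V)·d_B)·d_B = V + 1.9970·d_B = (-15.1220,13.7503)
sweep = 180° − θ = 111.1421°

center=(-16.0973,12.7898) T_A=(-17.3449,13.3531) T_B=(-15.1220,13.7503) sweep=111.1421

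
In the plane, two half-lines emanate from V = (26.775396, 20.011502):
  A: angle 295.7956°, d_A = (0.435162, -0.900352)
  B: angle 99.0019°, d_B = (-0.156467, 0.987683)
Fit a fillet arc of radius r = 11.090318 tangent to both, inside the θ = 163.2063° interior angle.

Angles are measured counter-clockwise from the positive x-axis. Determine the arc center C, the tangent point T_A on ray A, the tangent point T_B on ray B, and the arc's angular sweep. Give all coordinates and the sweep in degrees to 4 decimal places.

bisector direction at 17.3988° = (0.954247,0.299020)
center distance |VC| = r/sin(θ/2) = 11.090318/sin(81.6031°) = 11.210490
C = V + |VC|·bis = (37.4730,23.3637)
T_A = V + ((C−V)·d_A)·d_A = V + 1.6371·d_A = (27.4878,18.5376)
T_B = V + ((C−V)·d_B)·d_B = V + 1.6371·d_B = (26.5193,21.6284)
sweep = 180° − θ = 16.7937°

center=(37.4730,23.3637) T_A=(27.4878,18.5376) T_B=(26.5193,21.6284) sweep=16.7937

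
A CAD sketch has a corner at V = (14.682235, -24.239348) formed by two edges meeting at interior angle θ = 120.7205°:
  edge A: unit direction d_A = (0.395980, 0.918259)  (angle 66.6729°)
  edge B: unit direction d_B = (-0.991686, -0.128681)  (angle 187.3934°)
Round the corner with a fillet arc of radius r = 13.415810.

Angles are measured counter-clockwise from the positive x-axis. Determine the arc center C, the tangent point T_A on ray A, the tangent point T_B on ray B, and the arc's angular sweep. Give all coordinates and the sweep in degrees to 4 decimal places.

bisector direction at 127.0332° = (-0.602277,0.798287)
center distance |VC| = r/sin(θ/2) = 13.415810/sin(60.3603°) = 15.435516
C = V + |VC|·bis = (5.3858,-11.9174)
T_A = V + ((C−V)·d_A)·d_A = V + 7.6336·d_A = (17.7050,-17.2298)
T_B = V + ((C−V)·d_B)·d_B = V + 7.6336·d_B = (7.1121,-25.2216)
sweep = 180° − θ = 59.2795°

center=(5.3858,-11.9174) T_A=(17.7050,-17.2298) T_B=(7.1121,-25.2216) sweep=59.2795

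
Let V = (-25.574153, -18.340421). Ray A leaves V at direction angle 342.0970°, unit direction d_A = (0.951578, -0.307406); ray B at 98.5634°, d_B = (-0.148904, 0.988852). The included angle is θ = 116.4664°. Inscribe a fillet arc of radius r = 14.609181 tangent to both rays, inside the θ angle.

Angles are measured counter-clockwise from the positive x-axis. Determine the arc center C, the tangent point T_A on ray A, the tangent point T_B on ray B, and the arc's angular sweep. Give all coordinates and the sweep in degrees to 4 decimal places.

center=(-12.4749,-7.2196) T_A=(-16.9658,-21.1213) T_B=(-26.9212,-9.3949) sweep=63.5336

bisector direction at 40.3302° = (0.762327,0.647192)
center distance |VC| = r/sin(θ/2) = 14.609181/sin(58.2332°) = 17.183271
C = V + |VC|·bis = (-12.4749,-7.2196)
T_A = V + ((C−V)·d_A)·d_A = V + 9.0464·d_A = (-16.9658,-21.1213)
T_B = V + ((C−V)·d_B)·d_B = V + 9.0464·d_B = (-26.9212,-9.3949)
sweep = 180° − θ = 63.5336°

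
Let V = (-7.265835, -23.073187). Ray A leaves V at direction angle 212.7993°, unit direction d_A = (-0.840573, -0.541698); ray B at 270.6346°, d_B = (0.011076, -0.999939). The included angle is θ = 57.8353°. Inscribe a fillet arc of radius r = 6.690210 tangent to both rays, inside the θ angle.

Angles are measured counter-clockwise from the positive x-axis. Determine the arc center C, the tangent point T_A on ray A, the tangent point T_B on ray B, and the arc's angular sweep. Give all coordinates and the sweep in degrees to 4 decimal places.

bisector direction at 241.7169° = (-0.473828,-0.880618)
center distance |VC| = r/sin(θ/2) = 6.690210/sin(28.9176°) = 13.835553
C = V + |VC|·bis = (-13.8215,-35.2570)
T_A = V + ((C−V)·d_A)·d_A = V + 12.1105·d_A = (-17.4456,-29.6334)
T_B = V + ((C−V)·d_B)·d_B = V + 12.1105·d_B = (-7.1317,-35.1829)
sweep = 180° − θ = 122.1647°

center=(-13.8215,-35.2570) T_A=(-17.4456,-29.6334) T_B=(-7.1317,-35.1829) sweep=122.1647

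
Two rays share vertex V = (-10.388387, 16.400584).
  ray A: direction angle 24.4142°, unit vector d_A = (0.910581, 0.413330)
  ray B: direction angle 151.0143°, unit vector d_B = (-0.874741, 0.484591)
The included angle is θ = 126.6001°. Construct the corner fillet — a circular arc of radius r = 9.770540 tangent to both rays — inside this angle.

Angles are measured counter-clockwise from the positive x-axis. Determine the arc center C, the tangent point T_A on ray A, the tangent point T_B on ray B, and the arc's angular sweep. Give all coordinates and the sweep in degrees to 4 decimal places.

bisector direction at 87.7143° = (0.039883,0.999204)
center distance |VC| = r/sin(θ/2) = 9.770540/sin(63.3000°) = 10.936701
C = V + |VC|·bis = (-9.9522,27.3286)
T_A = V + ((C−V)·d_A)·d_A = V + 4.9141·d_A = (-5.9137,18.4317)
T_B = V + ((C−V)·d_B)·d_B = V + 4.9141·d_B = (-14.6869,18.7819)
sweep = 180° − θ = 53.3999°

center=(-9.9522,27.3286) T_A=(-5.9137,18.4317) T_B=(-14.6869,18.7819) sweep=53.3999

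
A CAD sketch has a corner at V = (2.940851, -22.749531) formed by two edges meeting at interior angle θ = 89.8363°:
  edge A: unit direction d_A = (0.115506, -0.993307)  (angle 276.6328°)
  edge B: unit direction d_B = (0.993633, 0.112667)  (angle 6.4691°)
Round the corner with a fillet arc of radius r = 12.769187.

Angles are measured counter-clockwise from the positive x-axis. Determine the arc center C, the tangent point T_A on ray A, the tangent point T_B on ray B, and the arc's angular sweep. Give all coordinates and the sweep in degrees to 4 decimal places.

bisector direction at 321.5510° = (0.783161,-0.621818)
center distance |VC| = r/sin(θ/2) = 12.769187/sin(44.9181°) = 18.084210
C = V + |VC|·bis = (17.1037,-33.9946)
T_A = V + ((C−V)·d_A)·d_A = V + 12.8057·d_A = (4.4200,-35.4695)
T_B = V + ((C−V)·d_B)·d_B = V + 12.8057·d_B = (15.6650,-21.3067)
sweep = 180° − θ = 90.1637°

center=(17.1037,-33.9946) T_A=(4.4200,-35.4695) T_B=(15.6650,-21.3067) sweep=90.1637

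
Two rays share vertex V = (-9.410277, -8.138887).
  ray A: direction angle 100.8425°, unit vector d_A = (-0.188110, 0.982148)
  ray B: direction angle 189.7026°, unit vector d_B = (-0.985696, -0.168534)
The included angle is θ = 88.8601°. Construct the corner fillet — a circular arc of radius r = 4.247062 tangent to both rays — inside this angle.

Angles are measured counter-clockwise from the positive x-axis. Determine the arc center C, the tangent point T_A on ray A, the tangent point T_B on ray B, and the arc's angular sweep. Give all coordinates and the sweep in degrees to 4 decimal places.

bisector direction at 145.2725° = (-0.821871,0.569673)
center distance |VC| = r/sin(θ/2) = 4.247062/sin(44.4301°) = 6.066902
C = V + |VC|·bis = (-14.3965,-4.6827)
T_A = V + ((C−V)·d_A)·d_A = V + 4.3324·d_A = (-10.2252,-3.8838)
T_B = V + ((C−V)·d_B)·d_B = V + 4.3324·d_B = (-13.6807,-8.8690)
sweep = 180° − θ = 91.1399°

center=(-14.3965,-4.6827) T_A=(-10.2252,-3.8838) T_B=(-13.6807,-8.8690) sweep=91.1399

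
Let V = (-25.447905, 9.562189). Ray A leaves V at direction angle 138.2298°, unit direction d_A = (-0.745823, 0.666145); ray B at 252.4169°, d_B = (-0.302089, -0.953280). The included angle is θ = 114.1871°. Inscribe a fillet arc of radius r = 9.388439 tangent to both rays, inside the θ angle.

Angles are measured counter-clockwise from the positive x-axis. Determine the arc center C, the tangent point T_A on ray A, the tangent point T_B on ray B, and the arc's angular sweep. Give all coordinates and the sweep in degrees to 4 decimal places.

bisector direction at 195.3234° = (-0.964450,-0.264266)
center distance |VC| = r/sin(θ/2) = 9.388439/sin(57.0936°) = 11.182588
C = V + |VC|·bis = (-36.2329,6.6070)
T_A = V + ((C−V)·d_A)·d_A = V + 6.0752·d_A = (-29.9789,13.6091)
T_B = V + ((C−V)·d_B)·d_B = V + 6.0752·d_B = (-27.2831,3.7709)
sweep = 180° − θ = 65.8129°

center=(-36.2329,6.6070) T_A=(-29.9789,13.6091) T_B=(-27.2831,3.7709) sweep=65.8129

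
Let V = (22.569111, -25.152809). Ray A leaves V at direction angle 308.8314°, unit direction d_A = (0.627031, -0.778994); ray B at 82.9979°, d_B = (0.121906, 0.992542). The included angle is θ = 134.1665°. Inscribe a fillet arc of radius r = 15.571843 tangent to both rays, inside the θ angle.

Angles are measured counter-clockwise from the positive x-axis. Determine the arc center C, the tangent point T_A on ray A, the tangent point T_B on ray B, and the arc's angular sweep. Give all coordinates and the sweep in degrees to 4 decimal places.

center=(38.8273,-20.5170) T_A=(26.6970,-30.2811) T_B=(23.3716,-18.6187) sweep=45.8335

bisector direction at 15.9146° = (0.961671,0.274205)
center distance |VC| = r/sin(θ/2) = 15.571843/sin(67.0833°) = 16.906224
C = V + |VC|·bis = (38.8273,-20.5170)
T_A = V + ((C−V)·d_A)·d_A = V + 6.5832·d_A = (26.6970,-30.2811)
T_B = V + ((C−V)·d_B)·d_B = V + 6.5832·d_B = (23.3716,-18.6187)
sweep = 180° − θ = 45.8335°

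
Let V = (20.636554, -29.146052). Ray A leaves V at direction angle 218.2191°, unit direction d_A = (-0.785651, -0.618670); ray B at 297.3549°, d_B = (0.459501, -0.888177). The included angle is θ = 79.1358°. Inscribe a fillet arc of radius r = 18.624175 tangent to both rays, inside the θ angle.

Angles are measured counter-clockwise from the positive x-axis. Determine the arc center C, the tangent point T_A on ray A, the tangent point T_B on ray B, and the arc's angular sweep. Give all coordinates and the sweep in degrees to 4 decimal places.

center=(14.4514,-57.7220) T_A=(2.9292,-43.0899) T_B=(30.9930,-49.1642) sweep=100.8642

bisector direction at 257.7870° = (-0.211547,-0.977368)
center distance |VC| = r/sin(θ/2) = 18.624175/sin(39.5679°) = 29.237681
C = V + |VC|·bis = (14.4514,-57.7220)
T_A = V + ((C−V)·d_A)·d_A = V + 22.5385·d_A = (2.9292,-43.0899)
T_B = V + ((C−V)·d_B)·d_B = V + 22.5385·d_B = (30.9930,-49.1642)
sweep = 180° − θ = 100.8642°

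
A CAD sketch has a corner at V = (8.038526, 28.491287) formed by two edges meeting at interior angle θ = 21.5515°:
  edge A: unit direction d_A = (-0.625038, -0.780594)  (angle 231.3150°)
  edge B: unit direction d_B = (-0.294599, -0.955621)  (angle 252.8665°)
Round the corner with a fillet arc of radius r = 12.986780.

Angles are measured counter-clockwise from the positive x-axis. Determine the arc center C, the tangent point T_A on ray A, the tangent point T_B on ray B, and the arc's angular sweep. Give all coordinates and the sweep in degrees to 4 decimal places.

center=(-24.4742,-32.8905) T_A=(-34.6116,-24.7733) T_B=(-12.0637,-36.7164) sweep=158.4485

bisector direction at 242.0907° = (-0.468072,-0.883690)
center distance |VC| = r/sin(θ/2) = 12.986780/sin(10.7758°) = 69.460817
C = V + |VC|·bis = (-24.4742,-32.8905)
T_A = V + ((C−V)·d_A)·d_A = V + 68.2360·d_A = (-34.6116,-24.7733)
T_B = V + ((C−V)·d_B)·d_B = V + 68.2360·d_B = (-12.0637,-36.7164)
sweep = 180° − θ = 158.4485°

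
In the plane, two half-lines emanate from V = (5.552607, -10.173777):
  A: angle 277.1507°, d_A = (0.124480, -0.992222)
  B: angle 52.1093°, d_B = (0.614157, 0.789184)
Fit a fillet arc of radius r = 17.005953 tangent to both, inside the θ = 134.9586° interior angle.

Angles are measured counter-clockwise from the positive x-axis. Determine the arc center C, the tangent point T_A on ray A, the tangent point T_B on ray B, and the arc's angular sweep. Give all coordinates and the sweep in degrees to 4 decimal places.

center=(23.3040,-15.0533) T_A=(6.4303,-17.1702) T_B=(9.8832,-4.6090) sweep=45.0414

bisector direction at 344.6300° = (0.964234,-0.265051)
center distance |VC| = r/sin(θ/2) = 17.005953/sin(67.4793°) = 18.409867
C = V + |VC|·bis = (23.3040,-15.0533)
T_A = V + ((C−V)·d_A)·d_A = V + 7.0513·d_A = (6.4303,-17.1702)
T_B = V + ((C−V)·d_B)·d_B = V + 7.0513·d_B = (9.8832,-4.6090)
sweep = 180° − θ = 45.0414°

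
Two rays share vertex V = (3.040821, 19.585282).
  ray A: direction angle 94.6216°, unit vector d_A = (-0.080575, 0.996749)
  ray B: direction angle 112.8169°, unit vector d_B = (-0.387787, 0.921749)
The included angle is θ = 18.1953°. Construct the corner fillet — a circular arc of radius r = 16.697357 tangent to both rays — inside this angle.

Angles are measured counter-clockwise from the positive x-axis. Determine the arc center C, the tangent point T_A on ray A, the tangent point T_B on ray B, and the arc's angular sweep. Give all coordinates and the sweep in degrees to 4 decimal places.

bisector direction at 103.7193° = (-0.237165,0.971469)
center distance |VC| = r/sin(θ/2) = 16.697357/sin(9.0976°) = 105.600897
C = V + |VC|·bis = (-22.0040,122.1733)
T_A = V + ((C−V)·d_A)·d_A = V + 104.2725·d_A = (-5.3609,123.5187)
T_B = V + ((C−V)·d_B)·d_B = V + 104.2725·d_B = (-37.3947,115.6983)
sweep = 180° − θ = 161.8047°

center=(-22.0040,122.1733) T_A=(-5.3609,123.5187) T_B=(-37.3947,115.6983) sweep=161.8047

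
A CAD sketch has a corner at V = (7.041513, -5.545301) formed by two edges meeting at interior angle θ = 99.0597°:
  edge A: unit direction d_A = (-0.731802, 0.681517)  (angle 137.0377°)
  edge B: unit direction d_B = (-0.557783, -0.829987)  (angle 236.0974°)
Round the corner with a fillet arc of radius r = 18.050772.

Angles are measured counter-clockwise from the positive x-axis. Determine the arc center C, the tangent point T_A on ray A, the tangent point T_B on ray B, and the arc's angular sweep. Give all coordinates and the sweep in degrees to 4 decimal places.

bisector direction at 186.5676° = (-0.993438,-0.114375)
center distance |VC| = r/sin(θ/2) = 18.050772/sin(49.5299°) = 23.727781
C = V + |VC|·bis = (-16.5306,-8.2592)
T_A = V + ((C−V)·d_A)·d_A = V + 15.4006·d_A = (-4.2287,4.9504)
T_B = V + ((C−V)·d_B)·d_B = V + 15.4006·d_B = (-1.5487,-18.3276)
sweep = 180° − θ = 80.9403°

center=(-16.5306,-8.2592) T_A=(-4.2287,4.9504) T_B=(-1.5487,-18.3276) sweep=80.9403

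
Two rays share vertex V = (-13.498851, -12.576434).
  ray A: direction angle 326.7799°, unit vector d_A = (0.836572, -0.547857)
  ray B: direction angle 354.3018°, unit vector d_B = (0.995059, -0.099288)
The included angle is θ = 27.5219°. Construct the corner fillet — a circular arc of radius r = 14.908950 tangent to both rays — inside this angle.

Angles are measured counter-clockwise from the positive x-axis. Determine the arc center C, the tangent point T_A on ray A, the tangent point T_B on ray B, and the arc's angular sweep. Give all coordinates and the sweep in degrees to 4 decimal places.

bisector direction at 340.5408° = (0.942879,-0.333135)
center distance |VC| = r/sin(θ/2) = 14.908950/sin(13.7609°) = 62.676481
C = V + |VC|·bis = (45.5975,-33.4561)
T_A = V + ((C−V)·d_A)·d_A = V + 60.8775·d_A = (37.4295,-45.9286)
T_B = V + ((C−V)·d_B)·d_B = V + 60.8775·d_B = (47.0778,-18.6209)
sweep = 180° − θ = 152.4781°

center=(45.5975,-33.4561) T_A=(37.4295,-45.9286) T_B=(47.0778,-18.6209) sweep=152.4781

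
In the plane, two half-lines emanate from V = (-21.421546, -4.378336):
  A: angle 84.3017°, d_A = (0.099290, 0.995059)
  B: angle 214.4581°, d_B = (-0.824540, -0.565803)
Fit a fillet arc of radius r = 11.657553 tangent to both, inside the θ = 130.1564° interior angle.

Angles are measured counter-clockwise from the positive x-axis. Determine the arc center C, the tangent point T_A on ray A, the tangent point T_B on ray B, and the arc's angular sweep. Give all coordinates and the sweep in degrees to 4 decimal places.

bisector direction at 149.3799° = (-0.860563,0.509343)
center distance |VC| = r/sin(θ/2) = 11.657553/sin(65.0782°) = 12.854517
C = V + |VC|·bis = (-32.4837,2.1690)
T_A = V + ((C−V)·d_A)·d_A = V + 5.4166·d_A = (-20.8837,1.0115)
T_B = V + ((C−V)·d_B)·d_B = V + 5.4166·d_B = (-25.8878,-7.4431)
sweep = 180° − θ = 49.8436°

center=(-32.4837,2.1690) T_A=(-20.8837,1.0115) T_B=(-25.8878,-7.4431) sweep=49.8436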